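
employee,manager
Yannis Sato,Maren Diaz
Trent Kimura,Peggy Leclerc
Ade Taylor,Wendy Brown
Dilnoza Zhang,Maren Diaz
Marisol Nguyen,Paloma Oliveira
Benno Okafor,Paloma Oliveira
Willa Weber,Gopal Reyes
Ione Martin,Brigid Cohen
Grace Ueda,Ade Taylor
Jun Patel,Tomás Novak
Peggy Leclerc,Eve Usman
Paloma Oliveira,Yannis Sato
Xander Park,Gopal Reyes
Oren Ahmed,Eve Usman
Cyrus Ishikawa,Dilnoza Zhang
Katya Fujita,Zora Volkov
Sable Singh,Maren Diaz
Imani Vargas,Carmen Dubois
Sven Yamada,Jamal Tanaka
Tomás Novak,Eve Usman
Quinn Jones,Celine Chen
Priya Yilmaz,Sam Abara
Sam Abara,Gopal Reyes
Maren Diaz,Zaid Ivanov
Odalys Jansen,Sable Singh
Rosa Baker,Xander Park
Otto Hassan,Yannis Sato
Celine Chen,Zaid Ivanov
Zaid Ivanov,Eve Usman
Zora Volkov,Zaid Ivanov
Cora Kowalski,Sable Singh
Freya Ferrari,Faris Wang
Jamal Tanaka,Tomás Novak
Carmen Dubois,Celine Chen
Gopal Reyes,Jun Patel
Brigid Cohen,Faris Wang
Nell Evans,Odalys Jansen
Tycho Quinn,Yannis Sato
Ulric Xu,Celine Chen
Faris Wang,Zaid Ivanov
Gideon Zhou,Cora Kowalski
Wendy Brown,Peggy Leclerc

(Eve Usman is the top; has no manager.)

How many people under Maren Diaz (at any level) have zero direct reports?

7

The people in Maren Diaz's organization with no one reporting to them are Cyrus Ishikawa, Nell Evans, Gideon Zhou, Tycho Quinn, Marisol Nguyen, Benno Okafor, Otto Hassan. That is 7.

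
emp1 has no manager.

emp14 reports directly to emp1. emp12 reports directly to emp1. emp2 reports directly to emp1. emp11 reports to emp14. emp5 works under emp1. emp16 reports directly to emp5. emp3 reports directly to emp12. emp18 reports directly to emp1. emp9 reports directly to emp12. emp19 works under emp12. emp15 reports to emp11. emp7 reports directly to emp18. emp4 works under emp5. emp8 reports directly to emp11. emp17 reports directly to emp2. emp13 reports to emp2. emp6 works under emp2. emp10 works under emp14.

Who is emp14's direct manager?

emp14 reports directly to emp1.

emp1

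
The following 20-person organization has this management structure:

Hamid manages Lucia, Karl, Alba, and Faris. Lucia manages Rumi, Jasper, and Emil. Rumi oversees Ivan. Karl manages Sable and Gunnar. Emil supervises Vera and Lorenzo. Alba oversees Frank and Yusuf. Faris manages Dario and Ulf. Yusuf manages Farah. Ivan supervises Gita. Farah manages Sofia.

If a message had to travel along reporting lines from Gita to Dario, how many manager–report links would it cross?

6

Gita is 4 levels below Hamid, and Dario is 2 levels below Hamid (their lowest common manager). The shortest path runs up from Gita to Hamid and back down to Dario: 4 + 2 = 6 links.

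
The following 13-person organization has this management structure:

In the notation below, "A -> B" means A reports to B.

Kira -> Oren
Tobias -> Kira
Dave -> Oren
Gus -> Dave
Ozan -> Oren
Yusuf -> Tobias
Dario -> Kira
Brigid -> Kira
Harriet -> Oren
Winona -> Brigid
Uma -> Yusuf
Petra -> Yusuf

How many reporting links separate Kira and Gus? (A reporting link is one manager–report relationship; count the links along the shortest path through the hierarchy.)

Kira is 1 level below Oren, and Gus is 2 levels below Oren (their lowest common manager). The shortest path runs up from Kira to Oren and back down to Gus: 1 + 2 = 3 links.

3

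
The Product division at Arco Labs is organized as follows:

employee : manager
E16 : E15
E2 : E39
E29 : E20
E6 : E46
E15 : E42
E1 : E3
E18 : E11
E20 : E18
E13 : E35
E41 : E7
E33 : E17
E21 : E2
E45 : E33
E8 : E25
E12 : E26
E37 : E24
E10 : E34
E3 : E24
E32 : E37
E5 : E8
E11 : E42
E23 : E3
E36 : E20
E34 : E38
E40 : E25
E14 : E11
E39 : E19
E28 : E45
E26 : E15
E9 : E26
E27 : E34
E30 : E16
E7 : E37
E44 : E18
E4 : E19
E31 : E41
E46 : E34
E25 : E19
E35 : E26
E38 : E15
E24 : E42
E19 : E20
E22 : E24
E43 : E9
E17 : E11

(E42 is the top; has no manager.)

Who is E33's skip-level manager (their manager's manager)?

E33 reports to E17, and E17 reports to E11. So E33's skip-level manager is E11.

E11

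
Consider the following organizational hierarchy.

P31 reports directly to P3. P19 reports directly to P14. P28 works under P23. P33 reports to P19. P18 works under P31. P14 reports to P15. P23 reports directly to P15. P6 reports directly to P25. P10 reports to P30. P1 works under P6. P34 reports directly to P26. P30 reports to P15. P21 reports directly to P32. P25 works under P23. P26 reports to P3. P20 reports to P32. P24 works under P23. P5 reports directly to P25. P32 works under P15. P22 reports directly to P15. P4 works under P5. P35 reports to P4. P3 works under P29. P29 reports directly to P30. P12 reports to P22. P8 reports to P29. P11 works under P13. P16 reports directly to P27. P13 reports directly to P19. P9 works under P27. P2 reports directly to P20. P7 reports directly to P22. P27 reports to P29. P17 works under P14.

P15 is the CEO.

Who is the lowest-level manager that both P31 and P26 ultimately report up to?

P3

P31's chain of managers is P3, P29, P30, P15. P26's chain of managers is P3, P29, P30, P15. The first manager that appears in both chains is P3.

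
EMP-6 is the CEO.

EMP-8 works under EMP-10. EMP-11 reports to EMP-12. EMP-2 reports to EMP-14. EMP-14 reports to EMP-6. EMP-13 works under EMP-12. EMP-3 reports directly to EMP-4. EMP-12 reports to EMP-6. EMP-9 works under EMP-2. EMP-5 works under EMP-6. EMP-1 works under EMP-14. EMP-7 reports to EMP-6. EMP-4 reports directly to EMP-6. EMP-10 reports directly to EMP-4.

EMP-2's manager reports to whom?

EMP-2 reports to EMP-14, and EMP-14 reports to EMP-6. So EMP-2's skip-level manager is EMP-6.

EMP-6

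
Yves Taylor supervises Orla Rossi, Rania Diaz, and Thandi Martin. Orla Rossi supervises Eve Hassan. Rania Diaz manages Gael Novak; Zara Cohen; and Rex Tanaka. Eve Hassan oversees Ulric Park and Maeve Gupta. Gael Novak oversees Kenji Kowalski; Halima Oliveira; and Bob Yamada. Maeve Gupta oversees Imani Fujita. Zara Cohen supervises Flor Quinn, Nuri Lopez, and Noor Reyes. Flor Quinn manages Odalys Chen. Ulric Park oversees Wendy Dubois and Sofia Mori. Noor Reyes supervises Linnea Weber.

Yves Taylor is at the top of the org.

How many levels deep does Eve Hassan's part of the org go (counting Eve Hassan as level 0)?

2

The longest chain under Eve Hassan runs Eve Hassan → Ulric Park → Sofia Mori, which is 2 levels below Eve Hassan.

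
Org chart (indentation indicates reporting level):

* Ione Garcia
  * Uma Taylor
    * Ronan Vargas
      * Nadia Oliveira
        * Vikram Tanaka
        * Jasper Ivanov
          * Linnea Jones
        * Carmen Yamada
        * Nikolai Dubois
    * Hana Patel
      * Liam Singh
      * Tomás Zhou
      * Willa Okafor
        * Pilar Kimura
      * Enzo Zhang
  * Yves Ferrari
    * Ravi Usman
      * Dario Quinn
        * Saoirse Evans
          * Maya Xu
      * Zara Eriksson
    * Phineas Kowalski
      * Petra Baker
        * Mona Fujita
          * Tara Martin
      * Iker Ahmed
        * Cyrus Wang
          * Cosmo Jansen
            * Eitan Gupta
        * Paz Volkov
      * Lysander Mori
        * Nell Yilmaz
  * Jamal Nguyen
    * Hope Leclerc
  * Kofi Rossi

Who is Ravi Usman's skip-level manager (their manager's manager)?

Ravi Usman reports to Yves Ferrari, and Yves Ferrari reports to Ione Garcia. So Ravi Usman's skip-level manager is Ione Garcia.

Ione Garcia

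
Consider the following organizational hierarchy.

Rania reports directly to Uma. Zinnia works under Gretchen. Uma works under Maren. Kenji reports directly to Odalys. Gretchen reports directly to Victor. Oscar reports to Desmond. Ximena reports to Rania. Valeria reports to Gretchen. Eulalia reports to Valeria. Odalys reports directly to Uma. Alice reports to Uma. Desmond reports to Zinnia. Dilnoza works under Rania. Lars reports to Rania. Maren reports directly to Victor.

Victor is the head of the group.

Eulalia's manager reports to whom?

Eulalia reports to Valeria, and Valeria reports to Gretchen. So Eulalia's skip-level manager is Gretchen.

Gretchen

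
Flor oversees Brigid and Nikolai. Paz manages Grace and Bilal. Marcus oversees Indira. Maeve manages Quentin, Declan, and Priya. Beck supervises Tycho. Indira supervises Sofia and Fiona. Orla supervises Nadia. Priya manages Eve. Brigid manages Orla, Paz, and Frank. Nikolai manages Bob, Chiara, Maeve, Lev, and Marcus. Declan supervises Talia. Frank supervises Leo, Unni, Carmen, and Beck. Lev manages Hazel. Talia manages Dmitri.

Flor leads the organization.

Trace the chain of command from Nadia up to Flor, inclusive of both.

Nadia reports to Orla. Orla reports to Brigid. Brigid reports to Flor. Flor is at the top.

Nadia -> Orla -> Brigid -> Flor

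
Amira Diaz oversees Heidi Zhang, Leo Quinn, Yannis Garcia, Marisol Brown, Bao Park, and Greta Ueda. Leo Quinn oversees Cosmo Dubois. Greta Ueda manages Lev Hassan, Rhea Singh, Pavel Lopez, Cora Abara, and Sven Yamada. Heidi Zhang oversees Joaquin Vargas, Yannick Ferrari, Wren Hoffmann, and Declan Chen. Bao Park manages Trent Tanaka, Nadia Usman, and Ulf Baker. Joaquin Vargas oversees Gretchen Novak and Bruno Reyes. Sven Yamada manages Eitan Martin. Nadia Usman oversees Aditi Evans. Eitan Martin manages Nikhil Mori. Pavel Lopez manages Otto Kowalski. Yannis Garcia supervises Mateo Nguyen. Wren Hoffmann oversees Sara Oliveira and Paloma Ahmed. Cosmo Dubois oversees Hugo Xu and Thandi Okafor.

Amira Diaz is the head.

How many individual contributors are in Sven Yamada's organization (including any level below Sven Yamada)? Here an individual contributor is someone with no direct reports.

The only person in Sven Yamada's organization with no one reporting to them is Nikhil Mori. That is 1.

1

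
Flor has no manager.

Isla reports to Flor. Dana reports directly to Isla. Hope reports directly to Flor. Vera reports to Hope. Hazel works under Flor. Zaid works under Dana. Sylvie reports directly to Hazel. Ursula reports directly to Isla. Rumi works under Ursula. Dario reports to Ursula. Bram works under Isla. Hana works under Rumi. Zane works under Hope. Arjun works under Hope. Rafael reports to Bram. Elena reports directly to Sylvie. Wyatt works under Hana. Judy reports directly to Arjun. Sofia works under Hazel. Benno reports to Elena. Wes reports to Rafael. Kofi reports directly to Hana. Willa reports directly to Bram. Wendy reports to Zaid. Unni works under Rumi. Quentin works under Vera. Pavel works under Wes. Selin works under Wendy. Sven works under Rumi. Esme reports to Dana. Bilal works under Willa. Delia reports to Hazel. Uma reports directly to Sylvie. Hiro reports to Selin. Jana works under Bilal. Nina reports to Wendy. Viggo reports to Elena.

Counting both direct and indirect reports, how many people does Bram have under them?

6

Bram directly manages Rafael, Willa. Under Rafael: Wes, Pavel (2). Under Willa: Bilal, Jana (2). So Bram's organization is 2 direct reports plus everyone under them: 3 + 3 = 6.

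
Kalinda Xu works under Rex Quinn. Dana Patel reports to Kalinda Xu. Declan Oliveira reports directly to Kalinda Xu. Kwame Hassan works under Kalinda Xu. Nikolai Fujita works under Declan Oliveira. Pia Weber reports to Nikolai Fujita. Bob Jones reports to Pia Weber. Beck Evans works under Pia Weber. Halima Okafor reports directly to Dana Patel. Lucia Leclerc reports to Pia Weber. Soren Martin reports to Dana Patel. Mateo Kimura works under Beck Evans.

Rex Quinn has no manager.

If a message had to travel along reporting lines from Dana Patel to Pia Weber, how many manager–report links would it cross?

4

Dana Patel is 1 level below Kalinda Xu, and Pia Weber is 3 levels below Kalinda Xu (their lowest common manager). The shortest path runs up from Dana Patel to Kalinda Xu and back down to Pia Weber: 1 + 3 = 4 links.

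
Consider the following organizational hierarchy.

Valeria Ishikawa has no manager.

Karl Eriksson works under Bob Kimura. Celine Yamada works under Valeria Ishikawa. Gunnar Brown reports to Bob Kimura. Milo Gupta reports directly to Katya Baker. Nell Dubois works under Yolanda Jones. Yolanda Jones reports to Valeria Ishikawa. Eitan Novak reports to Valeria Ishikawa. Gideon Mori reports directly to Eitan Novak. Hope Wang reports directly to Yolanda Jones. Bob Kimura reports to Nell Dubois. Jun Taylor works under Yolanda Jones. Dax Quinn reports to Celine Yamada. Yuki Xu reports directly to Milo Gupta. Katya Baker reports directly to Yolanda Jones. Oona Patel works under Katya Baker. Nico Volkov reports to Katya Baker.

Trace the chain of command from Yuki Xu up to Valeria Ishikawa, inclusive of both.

Yuki Xu reports to Milo Gupta. Milo Gupta reports to Katya Baker. Katya Baker reports to Yolanda Jones. Yolanda Jones reports to Valeria Ishikawa. Valeria Ishikawa is at the top.

Yuki Xu -> Milo Gupta -> Katya Baker -> Yolanda Jones -> Valeria Ishikawa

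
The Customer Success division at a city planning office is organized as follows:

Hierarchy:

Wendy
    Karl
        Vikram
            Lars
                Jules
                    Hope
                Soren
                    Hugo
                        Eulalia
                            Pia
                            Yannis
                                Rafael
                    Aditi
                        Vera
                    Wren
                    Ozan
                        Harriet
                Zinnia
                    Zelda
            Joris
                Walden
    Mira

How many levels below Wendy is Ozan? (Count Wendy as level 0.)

5

Chain from Ozan up to Wendy: Ozan → Soren → Lars → Vikram → Karl → Wendy. That is 5 steps up, so Ozan is 5 levels below Wendy.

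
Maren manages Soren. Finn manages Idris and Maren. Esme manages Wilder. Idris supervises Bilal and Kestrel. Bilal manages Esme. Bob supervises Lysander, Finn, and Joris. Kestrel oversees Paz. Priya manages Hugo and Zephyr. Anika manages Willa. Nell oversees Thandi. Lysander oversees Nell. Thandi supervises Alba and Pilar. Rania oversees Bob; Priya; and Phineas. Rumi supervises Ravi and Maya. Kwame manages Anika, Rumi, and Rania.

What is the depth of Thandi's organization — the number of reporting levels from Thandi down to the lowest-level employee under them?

The longest chain under Thandi runs Thandi → Alba, which is 1 level below Thandi.

1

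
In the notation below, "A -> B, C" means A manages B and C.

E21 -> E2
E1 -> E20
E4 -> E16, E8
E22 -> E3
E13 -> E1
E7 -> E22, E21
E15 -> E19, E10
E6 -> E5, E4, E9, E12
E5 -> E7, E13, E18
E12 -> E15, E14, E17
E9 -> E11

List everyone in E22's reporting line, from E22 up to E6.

E22 reports to E7. E7 reports to E5. E5 reports to E6. E6 is at the top.

E22 -> E7 -> E5 -> E6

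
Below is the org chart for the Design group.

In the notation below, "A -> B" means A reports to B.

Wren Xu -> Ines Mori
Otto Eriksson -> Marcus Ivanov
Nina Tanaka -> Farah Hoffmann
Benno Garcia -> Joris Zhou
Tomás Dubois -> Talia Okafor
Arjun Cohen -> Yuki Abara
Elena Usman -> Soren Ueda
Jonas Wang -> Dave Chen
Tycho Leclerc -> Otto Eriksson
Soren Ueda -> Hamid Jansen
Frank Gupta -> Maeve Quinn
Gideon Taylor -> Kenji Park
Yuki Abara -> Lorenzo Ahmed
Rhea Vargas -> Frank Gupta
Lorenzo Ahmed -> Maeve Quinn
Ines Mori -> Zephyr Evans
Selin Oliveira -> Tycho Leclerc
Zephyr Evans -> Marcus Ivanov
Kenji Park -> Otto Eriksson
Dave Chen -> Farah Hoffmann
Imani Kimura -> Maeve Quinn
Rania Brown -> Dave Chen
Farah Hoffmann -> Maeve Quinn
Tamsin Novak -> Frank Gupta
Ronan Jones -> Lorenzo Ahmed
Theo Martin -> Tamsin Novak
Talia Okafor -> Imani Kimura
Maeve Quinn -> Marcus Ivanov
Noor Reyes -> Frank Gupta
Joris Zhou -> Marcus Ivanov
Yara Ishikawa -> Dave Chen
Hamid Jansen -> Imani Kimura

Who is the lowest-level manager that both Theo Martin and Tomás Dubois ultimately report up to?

Maeve Quinn

Theo Martin's chain of managers is Tamsin Novak, Frank Gupta, Maeve Quinn, Marcus Ivanov. Tomás Dubois's chain of managers is Talia Okafor, Imani Kimura, Maeve Quinn, Marcus Ivanov. The first manager that appears in both chains is Maeve Quinn.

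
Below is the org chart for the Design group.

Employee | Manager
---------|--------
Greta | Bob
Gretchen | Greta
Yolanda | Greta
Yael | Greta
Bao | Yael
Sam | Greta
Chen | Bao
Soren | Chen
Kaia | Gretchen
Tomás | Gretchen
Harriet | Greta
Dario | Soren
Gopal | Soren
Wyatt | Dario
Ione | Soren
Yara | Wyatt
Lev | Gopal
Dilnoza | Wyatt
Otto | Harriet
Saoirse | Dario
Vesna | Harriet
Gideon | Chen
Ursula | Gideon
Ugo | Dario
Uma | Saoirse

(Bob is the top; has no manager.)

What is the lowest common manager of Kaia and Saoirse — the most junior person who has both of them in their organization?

Greta

Kaia's chain of managers is Gretchen, Greta, Bob. Saoirse's chain of managers is Dario, Soren, Chen, Bao, Yael, Greta, Bob. The first manager that appears in both chains is Greta.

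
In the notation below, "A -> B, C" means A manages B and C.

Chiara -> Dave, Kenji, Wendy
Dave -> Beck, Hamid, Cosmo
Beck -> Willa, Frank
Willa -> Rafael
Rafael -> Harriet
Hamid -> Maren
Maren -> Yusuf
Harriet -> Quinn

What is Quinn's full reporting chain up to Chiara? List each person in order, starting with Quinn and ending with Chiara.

Quinn reports to Harriet. Harriet reports to Rafael. Rafael reports to Willa. Willa reports to Beck. Beck reports to Dave. Dave reports to Chiara. Chiara is at the top.

Quinn -> Harriet -> Rafael -> Willa -> Beck -> Dave -> Chiara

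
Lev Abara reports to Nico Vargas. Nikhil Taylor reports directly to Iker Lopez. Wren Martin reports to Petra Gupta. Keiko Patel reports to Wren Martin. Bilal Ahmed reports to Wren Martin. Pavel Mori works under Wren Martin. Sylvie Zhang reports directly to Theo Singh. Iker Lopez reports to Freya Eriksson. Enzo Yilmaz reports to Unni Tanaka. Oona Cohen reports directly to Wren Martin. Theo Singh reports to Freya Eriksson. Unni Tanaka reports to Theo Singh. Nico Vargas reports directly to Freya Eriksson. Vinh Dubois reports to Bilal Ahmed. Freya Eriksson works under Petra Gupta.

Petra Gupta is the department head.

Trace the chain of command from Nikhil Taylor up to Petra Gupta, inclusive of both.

Nikhil Taylor -> Iker Lopez -> Freya Eriksson -> Petra Gupta

Nikhil Taylor reports to Iker Lopez. Iker Lopez reports to Freya Eriksson. Freya Eriksson reports to Petra Gupta. Petra Gupta is at the top.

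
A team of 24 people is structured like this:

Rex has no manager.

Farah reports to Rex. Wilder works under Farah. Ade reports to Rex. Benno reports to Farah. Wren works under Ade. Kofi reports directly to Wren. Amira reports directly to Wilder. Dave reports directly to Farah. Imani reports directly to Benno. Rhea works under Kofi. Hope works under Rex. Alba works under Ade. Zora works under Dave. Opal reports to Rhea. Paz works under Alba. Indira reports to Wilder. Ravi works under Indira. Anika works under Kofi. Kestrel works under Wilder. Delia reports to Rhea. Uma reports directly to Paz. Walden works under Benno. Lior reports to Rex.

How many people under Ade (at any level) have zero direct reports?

The people in Ade's organization with no one reporting to them are Uma, Anika, Delia, Opal. That is 4.

4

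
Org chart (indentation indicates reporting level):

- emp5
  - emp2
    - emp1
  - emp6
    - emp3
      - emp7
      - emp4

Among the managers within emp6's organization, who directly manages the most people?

emp3

Direct-report counts within emp6's organization: emp6 has 1; emp3 has 2. The largest is 2, held by emp3.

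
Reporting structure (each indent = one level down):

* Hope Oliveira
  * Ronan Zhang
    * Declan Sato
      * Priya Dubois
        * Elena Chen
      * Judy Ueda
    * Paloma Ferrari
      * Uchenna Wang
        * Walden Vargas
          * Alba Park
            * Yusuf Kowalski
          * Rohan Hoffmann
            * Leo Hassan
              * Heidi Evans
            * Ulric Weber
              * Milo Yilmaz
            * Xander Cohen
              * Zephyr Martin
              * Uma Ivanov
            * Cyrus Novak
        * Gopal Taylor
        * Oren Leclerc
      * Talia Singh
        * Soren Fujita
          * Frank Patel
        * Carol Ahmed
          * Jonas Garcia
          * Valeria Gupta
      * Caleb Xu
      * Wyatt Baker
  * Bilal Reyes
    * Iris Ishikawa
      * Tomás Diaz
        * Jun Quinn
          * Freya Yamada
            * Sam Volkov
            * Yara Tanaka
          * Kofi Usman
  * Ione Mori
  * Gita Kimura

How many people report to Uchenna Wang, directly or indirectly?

14

Uchenna Wang directly manages Walden Vargas, Gopal Taylor, Oren Leclerc. Under Walden Vargas: Rohan Hoffmann, Cyrus Novak, Xander Cohen, Uma Ivanov, Zephyr Martin, Ulric Weber, Milo Yilmaz, Leo Hassan, Heidi Evans, Alba Park, Yusuf Kowalski (11). Gopal Taylor has no reports. Oren Leclerc has no reports. So Uchenna Wang's organization is 3 direct reports plus everyone under them: 12 + 1 + 1 = 14.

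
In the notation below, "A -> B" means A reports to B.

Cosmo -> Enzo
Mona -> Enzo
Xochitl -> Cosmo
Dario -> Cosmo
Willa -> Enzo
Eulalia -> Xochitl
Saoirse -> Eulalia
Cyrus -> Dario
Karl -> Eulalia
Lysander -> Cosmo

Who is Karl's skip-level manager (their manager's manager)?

Xochitl

Karl reports to Eulalia, and Eulalia reports to Xochitl. So Karl's skip-level manager is Xochitl.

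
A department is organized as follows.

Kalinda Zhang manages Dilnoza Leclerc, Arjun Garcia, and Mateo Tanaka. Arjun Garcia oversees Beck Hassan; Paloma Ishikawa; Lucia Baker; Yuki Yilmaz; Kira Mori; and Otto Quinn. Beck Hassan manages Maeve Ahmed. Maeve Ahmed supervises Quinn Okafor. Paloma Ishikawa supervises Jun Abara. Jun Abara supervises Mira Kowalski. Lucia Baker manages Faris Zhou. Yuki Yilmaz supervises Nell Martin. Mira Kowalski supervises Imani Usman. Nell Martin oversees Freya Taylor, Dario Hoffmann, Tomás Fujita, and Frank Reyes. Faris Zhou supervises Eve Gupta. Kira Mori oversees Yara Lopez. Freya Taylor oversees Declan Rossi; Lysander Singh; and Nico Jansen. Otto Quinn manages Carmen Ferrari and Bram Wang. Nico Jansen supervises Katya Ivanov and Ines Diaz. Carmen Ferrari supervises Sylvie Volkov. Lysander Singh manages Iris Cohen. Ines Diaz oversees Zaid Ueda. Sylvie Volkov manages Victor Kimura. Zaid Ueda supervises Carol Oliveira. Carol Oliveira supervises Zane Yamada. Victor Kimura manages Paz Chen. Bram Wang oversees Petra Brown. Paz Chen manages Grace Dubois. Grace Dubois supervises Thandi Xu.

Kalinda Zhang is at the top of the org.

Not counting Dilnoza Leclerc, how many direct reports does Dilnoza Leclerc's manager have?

2

Dilnoza Leclerc reports to Kalinda Zhang. Kalinda Zhang's other direct reports are Arjun Garcia, Mateo Tanaka — 2 peers.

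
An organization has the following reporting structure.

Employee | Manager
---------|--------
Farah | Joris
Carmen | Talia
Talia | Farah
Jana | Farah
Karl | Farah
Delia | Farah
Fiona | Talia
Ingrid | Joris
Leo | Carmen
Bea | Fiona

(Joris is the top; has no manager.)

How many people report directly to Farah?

4

Farah directly manages Talia, Jana, Delia, Karl. That is 4 direct reports.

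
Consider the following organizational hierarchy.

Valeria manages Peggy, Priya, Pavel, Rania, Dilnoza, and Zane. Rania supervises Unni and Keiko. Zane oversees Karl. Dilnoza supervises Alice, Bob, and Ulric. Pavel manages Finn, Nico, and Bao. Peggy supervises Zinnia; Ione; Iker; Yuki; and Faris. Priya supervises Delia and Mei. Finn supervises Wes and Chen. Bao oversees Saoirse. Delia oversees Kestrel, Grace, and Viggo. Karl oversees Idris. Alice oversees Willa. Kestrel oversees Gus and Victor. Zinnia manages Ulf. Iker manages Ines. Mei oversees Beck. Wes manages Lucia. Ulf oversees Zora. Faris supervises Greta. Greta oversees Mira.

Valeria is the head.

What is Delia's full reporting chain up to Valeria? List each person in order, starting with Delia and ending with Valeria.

Delia reports to Priya. Priya reports to Valeria. Valeria is at the top.

Delia -> Priya -> Valeria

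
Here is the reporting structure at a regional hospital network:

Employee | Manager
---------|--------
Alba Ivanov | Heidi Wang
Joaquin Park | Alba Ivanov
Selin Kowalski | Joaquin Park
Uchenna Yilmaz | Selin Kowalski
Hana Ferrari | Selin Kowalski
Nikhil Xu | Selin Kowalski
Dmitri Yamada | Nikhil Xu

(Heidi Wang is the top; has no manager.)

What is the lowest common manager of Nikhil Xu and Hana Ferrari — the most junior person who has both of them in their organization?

Selin Kowalski

Nikhil Xu's chain of managers is Selin Kowalski, Joaquin Park, Alba Ivanov, Heidi Wang. Hana Ferrari's chain of managers is Selin Kowalski, Joaquin Park, Alba Ivanov, Heidi Wang. The first manager that appears in both chains is Selin Kowalski.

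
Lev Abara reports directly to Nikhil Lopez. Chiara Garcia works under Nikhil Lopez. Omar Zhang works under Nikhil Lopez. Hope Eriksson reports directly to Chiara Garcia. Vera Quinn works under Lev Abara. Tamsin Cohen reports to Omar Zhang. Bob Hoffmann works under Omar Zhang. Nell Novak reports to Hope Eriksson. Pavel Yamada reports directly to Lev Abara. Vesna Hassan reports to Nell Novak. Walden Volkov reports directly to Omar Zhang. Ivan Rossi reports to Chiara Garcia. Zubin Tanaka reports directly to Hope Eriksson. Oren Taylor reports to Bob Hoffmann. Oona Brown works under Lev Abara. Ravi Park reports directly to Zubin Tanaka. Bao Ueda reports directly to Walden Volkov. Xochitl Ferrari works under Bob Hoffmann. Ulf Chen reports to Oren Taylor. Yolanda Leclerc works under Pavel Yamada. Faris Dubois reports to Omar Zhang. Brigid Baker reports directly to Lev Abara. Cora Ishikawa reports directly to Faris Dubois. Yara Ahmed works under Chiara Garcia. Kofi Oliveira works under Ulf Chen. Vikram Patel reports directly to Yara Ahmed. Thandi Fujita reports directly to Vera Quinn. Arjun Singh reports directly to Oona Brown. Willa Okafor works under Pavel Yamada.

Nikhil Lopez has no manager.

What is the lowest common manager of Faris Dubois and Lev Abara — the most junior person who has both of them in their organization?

Faris Dubois's chain of managers is Omar Zhang, Nikhil Lopez. Lev Abara's chain of managers is Nikhil Lopez. The first manager that appears in both chains is Nikhil Lopez.

Nikhil Lopez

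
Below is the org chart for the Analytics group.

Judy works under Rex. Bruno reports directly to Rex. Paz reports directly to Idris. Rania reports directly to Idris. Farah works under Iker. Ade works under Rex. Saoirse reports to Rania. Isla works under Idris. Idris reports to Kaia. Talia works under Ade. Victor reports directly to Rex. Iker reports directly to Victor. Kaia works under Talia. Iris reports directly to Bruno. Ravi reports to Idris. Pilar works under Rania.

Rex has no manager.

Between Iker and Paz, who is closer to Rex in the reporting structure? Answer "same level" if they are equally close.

Iker

Iker is 2 levels below Rex; Paz is 5. Iker is higher.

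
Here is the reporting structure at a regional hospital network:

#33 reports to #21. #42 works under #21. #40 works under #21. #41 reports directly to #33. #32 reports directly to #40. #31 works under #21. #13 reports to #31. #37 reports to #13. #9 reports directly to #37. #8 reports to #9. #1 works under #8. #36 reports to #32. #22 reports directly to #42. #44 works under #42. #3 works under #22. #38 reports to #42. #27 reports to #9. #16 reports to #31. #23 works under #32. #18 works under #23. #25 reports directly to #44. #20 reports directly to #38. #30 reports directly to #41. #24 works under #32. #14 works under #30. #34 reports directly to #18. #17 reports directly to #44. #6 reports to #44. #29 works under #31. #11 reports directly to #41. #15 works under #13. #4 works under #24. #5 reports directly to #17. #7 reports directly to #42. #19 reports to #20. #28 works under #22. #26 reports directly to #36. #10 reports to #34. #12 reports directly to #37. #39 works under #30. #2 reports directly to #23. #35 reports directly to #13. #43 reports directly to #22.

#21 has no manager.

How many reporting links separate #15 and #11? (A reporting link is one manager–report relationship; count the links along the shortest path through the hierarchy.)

6

#15 is 3 levels below #21, and #11 is 3 levels below #21 (their lowest common manager). The shortest path runs up from #15 to #21 and back down to #11: 3 + 3 = 6 links.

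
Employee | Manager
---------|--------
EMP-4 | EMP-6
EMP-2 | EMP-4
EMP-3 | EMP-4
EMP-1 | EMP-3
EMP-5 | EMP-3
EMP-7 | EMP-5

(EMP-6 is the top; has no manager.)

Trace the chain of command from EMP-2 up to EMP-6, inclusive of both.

EMP-2 reports to EMP-4. EMP-4 reports to EMP-6. EMP-6 is at the top.

EMP-2 -> EMP-4 -> EMP-6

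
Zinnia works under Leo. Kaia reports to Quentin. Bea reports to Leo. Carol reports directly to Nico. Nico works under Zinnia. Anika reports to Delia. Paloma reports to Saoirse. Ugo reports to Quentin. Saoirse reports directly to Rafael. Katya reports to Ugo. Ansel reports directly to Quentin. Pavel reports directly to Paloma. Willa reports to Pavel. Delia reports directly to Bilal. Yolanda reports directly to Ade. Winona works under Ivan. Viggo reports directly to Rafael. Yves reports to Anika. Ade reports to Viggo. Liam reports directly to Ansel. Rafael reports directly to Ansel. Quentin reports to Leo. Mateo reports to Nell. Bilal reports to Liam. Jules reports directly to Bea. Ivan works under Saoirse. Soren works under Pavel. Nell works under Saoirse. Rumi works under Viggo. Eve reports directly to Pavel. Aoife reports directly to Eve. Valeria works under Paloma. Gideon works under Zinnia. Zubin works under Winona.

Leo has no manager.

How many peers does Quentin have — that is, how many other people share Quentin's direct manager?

2

Quentin reports to Leo. Leo's other direct reports are Zinnia, Bea — 2 peers.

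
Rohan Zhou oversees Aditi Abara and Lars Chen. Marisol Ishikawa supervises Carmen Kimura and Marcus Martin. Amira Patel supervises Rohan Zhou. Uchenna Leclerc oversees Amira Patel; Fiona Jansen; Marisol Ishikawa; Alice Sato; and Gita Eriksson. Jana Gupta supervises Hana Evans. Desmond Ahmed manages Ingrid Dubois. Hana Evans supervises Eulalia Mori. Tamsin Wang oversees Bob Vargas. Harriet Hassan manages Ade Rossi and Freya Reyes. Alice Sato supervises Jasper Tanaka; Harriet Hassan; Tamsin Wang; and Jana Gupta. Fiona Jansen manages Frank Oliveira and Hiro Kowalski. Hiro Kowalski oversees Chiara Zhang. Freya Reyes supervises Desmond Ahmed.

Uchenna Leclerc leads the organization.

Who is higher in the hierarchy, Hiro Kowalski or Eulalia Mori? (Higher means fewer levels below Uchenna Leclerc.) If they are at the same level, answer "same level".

Hiro Kowalski

Hiro Kowalski is 2 levels below Uchenna Leclerc; Eulalia Mori is 4. Hiro Kowalski is higher.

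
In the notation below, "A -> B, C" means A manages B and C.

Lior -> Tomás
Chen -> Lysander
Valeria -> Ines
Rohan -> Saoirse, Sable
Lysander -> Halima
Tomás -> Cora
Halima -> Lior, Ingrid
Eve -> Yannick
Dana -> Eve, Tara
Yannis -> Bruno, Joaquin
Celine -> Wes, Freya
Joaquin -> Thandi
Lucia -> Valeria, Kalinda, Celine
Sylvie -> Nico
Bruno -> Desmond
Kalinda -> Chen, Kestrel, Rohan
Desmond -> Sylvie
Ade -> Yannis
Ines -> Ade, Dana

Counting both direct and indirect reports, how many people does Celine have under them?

2

Celine directly manages Wes, Freya. Wes has no reports. Freya has no reports. So Celine's organization is 2 direct reports plus everyone under them: 1 + 1 = 2.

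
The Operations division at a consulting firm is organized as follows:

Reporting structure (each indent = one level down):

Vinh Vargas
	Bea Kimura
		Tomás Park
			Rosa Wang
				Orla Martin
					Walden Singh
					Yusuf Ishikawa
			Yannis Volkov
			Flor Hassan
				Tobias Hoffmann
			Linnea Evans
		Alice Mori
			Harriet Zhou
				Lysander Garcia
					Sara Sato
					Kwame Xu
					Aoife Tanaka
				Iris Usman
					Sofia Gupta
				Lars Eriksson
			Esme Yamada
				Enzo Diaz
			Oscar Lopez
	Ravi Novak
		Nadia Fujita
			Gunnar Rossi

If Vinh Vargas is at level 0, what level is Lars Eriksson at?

Chain from Lars Eriksson up to Vinh Vargas: Lars Eriksson → Harriet Zhou → Alice Mori → Bea Kimura → Vinh Vargas. That is 4 steps up, so Lars Eriksson is 4 levels below Vinh Vargas.

4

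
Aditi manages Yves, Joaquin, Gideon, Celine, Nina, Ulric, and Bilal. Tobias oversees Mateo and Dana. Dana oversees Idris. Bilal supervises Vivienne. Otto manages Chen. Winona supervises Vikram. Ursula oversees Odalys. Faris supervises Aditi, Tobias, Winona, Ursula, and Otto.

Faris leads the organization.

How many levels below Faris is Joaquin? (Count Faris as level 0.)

Chain from Joaquin up to Faris: Joaquin → Aditi → Faris. That is 2 steps up, so Joaquin is 2 levels below Faris.

2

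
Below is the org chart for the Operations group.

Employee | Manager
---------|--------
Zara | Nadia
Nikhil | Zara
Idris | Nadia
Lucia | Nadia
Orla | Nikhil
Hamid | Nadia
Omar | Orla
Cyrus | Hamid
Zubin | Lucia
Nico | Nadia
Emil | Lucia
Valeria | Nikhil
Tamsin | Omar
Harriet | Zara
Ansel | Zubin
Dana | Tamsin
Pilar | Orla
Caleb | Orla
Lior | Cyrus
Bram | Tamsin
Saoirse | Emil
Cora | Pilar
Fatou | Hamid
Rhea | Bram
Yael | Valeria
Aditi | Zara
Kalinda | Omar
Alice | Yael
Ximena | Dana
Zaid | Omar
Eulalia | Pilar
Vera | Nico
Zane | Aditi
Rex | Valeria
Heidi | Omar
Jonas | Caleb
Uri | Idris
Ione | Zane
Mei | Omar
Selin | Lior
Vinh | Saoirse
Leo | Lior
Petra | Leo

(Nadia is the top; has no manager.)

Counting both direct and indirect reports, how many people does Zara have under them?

25

Zara directly manages Nikhil, Harriet, Aditi. Under Nikhil: Valeria, Rex, Yael, Alice, Orla, Caleb, Jonas, Pilar, Eulalia, Cora, Omar, Mei, Heidi, Zaid, Kalinda, Tamsin, Bram, Rhea, Dana, Ximena (20). Harriet has no reports. Under Aditi: Zane, Ione (2). So Zara's organization is 3 direct reports plus everyone under them: 21 + 1 + 3 = 25.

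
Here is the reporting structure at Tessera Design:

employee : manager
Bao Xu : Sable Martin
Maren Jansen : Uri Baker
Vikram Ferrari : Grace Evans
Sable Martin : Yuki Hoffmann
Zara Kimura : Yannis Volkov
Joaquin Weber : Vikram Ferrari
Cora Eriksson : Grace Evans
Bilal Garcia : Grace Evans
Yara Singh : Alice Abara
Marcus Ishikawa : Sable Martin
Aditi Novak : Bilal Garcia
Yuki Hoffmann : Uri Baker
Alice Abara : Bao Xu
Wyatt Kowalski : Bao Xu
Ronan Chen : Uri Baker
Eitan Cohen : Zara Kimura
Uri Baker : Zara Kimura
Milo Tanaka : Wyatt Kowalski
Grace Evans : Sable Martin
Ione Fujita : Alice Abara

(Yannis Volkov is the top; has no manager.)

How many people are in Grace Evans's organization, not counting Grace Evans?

5

Grace Evans directly manages Vikram Ferrari, Bilal Garcia, Cora Eriksson. Under Vikram Ferrari: Joaquin Weber (1). Under Bilal Garcia: Aditi Novak (1). Cora Eriksson has no reports. So Grace Evans's organization is 3 direct reports plus everyone under them: 2 + 2 + 1 = 5.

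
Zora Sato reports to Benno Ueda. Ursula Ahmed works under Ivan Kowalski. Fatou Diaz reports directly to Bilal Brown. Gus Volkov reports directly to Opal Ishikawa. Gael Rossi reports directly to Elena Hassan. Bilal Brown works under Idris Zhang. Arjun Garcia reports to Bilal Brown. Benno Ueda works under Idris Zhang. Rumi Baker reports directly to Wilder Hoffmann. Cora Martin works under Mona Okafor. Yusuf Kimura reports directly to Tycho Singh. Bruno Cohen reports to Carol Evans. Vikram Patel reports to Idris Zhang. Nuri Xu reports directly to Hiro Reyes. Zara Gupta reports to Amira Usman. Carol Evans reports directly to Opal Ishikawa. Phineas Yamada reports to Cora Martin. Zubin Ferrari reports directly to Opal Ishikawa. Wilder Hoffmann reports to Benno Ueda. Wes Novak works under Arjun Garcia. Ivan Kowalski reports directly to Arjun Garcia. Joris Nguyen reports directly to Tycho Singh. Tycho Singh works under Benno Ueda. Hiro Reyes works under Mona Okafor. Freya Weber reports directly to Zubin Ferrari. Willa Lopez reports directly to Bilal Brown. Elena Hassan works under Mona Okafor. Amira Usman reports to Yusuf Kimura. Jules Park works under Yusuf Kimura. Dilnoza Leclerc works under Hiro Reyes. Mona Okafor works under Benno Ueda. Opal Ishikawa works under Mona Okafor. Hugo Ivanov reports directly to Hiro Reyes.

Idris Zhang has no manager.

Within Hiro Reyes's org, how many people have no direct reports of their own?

3

The people in Hiro Reyes's organization with no one reporting to them are Nuri Xu, Hugo Ivanov, Dilnoza Leclerc. That is 3.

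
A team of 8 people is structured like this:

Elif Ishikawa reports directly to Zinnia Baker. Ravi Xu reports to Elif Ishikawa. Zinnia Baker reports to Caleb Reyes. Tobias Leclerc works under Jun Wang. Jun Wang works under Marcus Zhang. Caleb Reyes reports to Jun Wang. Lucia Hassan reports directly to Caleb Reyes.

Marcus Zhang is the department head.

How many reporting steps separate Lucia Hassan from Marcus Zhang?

3

Chain from Lucia Hassan up to Marcus Zhang: Lucia Hassan → Caleb Reyes → Jun Wang → Marcus Zhang. That is 3 steps up, so Lucia Hassan is 3 levels below Marcus Zhang.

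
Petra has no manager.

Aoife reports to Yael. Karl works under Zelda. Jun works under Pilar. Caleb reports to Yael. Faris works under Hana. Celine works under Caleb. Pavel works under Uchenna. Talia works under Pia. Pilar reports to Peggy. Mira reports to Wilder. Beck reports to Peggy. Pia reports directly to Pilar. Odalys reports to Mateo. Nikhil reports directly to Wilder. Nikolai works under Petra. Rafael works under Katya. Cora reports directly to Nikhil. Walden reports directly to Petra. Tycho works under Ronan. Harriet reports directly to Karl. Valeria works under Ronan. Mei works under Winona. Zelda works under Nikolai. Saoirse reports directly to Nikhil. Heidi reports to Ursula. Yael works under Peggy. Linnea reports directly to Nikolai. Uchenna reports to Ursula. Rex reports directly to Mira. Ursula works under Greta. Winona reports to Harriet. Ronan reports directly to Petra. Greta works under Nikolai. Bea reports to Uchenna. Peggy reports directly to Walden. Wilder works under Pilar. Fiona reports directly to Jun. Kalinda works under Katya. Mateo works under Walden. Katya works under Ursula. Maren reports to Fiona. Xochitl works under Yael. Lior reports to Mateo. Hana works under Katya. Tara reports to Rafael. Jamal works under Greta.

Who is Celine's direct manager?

Celine reports directly to Caleb.

Caleb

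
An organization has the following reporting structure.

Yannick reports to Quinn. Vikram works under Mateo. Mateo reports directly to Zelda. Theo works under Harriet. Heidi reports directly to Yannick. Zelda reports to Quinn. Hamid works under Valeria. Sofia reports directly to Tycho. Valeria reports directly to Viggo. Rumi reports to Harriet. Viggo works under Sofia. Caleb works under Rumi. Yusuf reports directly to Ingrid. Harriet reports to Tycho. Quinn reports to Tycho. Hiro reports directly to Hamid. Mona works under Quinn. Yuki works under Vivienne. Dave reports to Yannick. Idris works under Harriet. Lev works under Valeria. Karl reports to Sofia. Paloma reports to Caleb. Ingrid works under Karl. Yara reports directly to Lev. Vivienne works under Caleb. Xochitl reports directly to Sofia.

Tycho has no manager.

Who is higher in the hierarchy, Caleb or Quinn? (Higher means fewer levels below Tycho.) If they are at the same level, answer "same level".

Quinn

Caleb is 3 levels below Tycho; Quinn is 1. Quinn is higher.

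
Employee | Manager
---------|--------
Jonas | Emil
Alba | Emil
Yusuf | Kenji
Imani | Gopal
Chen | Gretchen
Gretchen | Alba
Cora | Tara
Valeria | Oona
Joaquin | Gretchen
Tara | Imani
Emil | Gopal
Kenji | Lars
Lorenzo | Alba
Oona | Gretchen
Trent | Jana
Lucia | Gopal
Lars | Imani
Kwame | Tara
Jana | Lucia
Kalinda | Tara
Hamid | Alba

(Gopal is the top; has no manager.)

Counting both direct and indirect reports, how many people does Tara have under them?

Tara directly manages Cora, Kalinda, Kwame. Cora has no reports. Kalinda has no reports. Kwame has no reports. So Tara's organization is 3 direct reports plus everyone under them: 1 + 1 + 1 = 3.

3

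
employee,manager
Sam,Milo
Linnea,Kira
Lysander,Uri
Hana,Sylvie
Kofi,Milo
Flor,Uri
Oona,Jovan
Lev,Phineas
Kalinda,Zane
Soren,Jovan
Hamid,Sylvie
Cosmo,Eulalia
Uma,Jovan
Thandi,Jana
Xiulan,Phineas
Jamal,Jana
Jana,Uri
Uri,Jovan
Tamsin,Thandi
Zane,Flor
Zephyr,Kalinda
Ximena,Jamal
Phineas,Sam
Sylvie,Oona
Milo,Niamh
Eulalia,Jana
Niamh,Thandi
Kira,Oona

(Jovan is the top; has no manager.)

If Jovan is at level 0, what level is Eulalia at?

Chain from Eulalia up to Jovan: Eulalia → Jana → Uri → Jovan. That is 3 steps up, so Eulalia is 3 levels below Jovan.

3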